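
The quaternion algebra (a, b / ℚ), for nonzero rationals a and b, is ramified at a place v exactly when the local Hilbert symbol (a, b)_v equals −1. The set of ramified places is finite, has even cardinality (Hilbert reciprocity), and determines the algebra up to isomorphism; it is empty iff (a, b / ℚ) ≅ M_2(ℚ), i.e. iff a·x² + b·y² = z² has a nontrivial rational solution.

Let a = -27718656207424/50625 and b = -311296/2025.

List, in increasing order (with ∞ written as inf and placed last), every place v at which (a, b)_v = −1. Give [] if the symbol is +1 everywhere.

[13, inf]

Mod squares: a ≡ -1729, b ≡ -19. Check v ∈ {∞, 2, 3, 5, 7, 13, 17, 19}.
v=13: a=13^1·(≡10), b=13^0·(≡8) mod 13; (10|13)=+1, (8|13)=-1; (−1)^{1·0·6}·(+1)^0·(-1)^1 = -1.
v=7: a=7^5·(≡5), b=7^0·(≡4) mod 7; (5|7)=-1, (4|7)=+1; (−1)^{5·0·3}·(-1)^0·(+1)^5 = +1.
v=5: a=5^-4·(≡1), b=5^-2·(≡4) mod 5; (1|5)=+1, (4|5)=+1; (−1)^{-4·-2·2}·(+1)^-2·(+1)^-4 = +1.
v=∞: -1729 < 0 and -19 < 0  ⇒  (a,b)_∞ = -1.
v=2: v_2(a)=6, v_2(b)=14; units ≡ 7, 5 (mod 8); ε·ε+αω+βω = 1·0+6·1+14·0 ≡ 0  ⇒  (a,b)_2 = +1.
v=19: a=19^3·(≡9), b=19^1·(≡15) mod 19; (9|19)=+1, (15|19)=-1; (−1)^{3·1·9}·(+1)^1·(-1)^3 = +1.
v=3: a=3^-4·(≡2), b=3^-4·(≡2) mod 3; (2|3)=-1, (2|3)=-1; (−1)^{-4·-4·1}·(-1)^-4·(-1)^-4 = +1.
v=17: a=17^2·(≡14), b=17^0·(≡4) mod 17; (14|17)=-1, (4|17)=+1; (−1)^{2·0·8}·(-1)^0·(+1)^2 = +1.
Ram(-1729, -19) = {13, ∞}; no ℚ_13-point on the conic.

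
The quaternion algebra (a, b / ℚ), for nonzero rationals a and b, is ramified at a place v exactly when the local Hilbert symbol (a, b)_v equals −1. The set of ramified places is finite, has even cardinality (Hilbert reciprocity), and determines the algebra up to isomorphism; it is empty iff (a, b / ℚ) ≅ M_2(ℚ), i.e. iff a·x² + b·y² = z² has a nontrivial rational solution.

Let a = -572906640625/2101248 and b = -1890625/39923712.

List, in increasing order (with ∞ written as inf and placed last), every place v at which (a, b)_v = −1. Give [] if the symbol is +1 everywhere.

[3, 17, 23, inf]

(a, b) ≡ (-690897, -3) mod (ℚ^×)²; places V = {2, 3, 5, 11, 17, 19, 23, 31, ∞}.
(a,b)_19: α=-1, u≡15; β=-2, v≡7 (mod 19); (15|19)=-1, (7|19)=+1; sign (−1)^0·-1^-2·+1^-1 = +1.
(a,b)_31: α=1, u≡5; β=0, v≡9 (mod 31); (5|31)=+1, (9|31)=+1; sign (−1)^0·+1^0·+1^1 = +1.
(a,b)_3: α=-3, u≡2; β=-3, v≡2 (mod 3); (2|3)=-1, (2|3)=-1; sign (−1)^1·-1^-3·-1^-3 = -1.
(a,b)_23: α=1, u≡17; β=0, v≡14 (mod 23); (17|23)=-1, (14|23)=-1; sign (−1)^0·-1^0·-1^1 = -1.
(a,b)_5: α=8, u≡3; β=6, v≡2 (mod 5); (3|5)=-1, (2|5)=-1; sign (−1)^0·-1^6·-1^8 = +1.
(a,b)_17: α=1, u≡12; β=0, v≡12 (mod 17); (12|17)=-1, (12|17)=-1; sign (−1)^0·-1^0·-1^1 = -1.
(a,b)_11: α=2, u≡8; β=2, v≡7 (mod 11); (8|11)=-1, (7|11)=-1; sign (−1)^0·-1^2·-1^2 = +1.
(a,b)_2: α=-12, β=-12; u≡7, v≡5 (mod 8); ε(u)ε(v)=1·0, αω(v)=-12·1, βω(u)=-12·0; sum ≡ 0  ⇒  +1.
(a,b)_∞: sgn(-690897)=−, sgn(-3)=−, so -1.
|Ram(-690897, -3)| = 4, even; anisotropic at {3, 17, 23, ∞}.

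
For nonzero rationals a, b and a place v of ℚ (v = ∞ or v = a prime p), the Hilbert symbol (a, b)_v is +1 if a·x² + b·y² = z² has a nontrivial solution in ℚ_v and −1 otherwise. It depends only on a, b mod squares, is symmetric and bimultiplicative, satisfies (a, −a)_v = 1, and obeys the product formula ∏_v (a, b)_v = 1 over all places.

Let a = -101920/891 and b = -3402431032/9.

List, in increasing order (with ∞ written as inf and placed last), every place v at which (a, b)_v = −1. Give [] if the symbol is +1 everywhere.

[2, 5, 7, 13, 23, inf]

Mod squares: a ≡ -1430, b ≡ -102718. Check v ∈ {∞, 2, 3, 5, 7, 11, 13, 23, 29}.
v=5: a=5^1·(≡1), b=5^0·(≡2) mod 5; (1|5)=+1, (2|5)=-1; (−1)^{1·0·2}·(+1)^0·(-1)^1 = -1.
v=23: a=23^0·(≡5), b=23^1·(≡11) mod 23; (5|23)=-1, (11|23)=-1; (−1)^{0·1·11}·(-1)^1·(-1)^0 = -1.
v=13: a=13^1·(≡11), b=13^2·(≡11) mod 13; (11|13)=-1, (11|13)=-1; (−1)^{1·2·6}·(-1)^2·(-1)^1 = -1.
v=7: a=7^2·(≡3), b=7^3·(≡3) mod 7; (3|7)=-1, (3|7)=-1; (−1)^{2·3·3}·(-1)^3·(-1)^2 = -1.
v=3: a=3^-4·(≡1), b=3^-2·(≡2) mod 3; (1|3)=+1, (2|3)=-1; (−1)^{-4·-2·1}·(+1)^-2·(-1)^-4 = +1.
v=2: v_2(a)=5, v_2(b)=3; units ≡ 5, 1 (mod 8); ε·ε+αω+βω = 0·0+5·0+3·1 ≡ 1  ⇒  (a,b)_2 = -1.
v=11: a=11^-1·(≡7), b=11^1·(≡4) mod 11; (7|11)=-1, (4|11)=+1; (−1)^{-1·1·5}·(-1)^1·(+1)^-1 = +1.
v=∞: -1430 < 0 and -102718 < 0  ⇒  (a,b)_∞ = -1.
v=29: a=29^0·(≡9), b=29^1·(≡7) mod 29; (9|29)=+1, (7|29)=+1; (−1)^{0·1·14}·(+1)^1·(+1)^0 = +1.
Ram(-1430, -102718) = {2, 5, 7, 13, 23, ∞}; no ℚ_2-point on the conic.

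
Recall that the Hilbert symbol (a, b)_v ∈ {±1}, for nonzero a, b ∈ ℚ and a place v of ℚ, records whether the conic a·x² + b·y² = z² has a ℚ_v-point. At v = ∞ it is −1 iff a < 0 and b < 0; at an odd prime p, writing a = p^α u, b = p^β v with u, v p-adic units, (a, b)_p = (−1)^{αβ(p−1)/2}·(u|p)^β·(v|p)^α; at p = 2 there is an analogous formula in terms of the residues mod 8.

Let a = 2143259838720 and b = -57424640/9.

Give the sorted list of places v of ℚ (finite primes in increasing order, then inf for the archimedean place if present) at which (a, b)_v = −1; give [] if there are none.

(a, b) ≡ (6545, -224315) mod (ℚ^×)²; places V = {2, 3, 5, 7, 11, 13, 17, 29, ∞}.
(a,b)_13: α=2, u≡6; β=1, v≡9 (mod 13); (6|13)=-1, (9|13)=+1; sign (−1)^0·-1^1·+1^2 = -1.
(a,b)_∞: sgn(6545)=+, sgn(-224315)=−, so +1.
(a,b)_7: α=1, u≡4; β=1, v≡2 (mod 7); (4|7)=+1, (2|7)=+1; sign (−1)^1·+1^1·+1^1 = -1.
(a,b)_5: α=1, u≡4; β=1, v≡3 (mod 5); (4|5)=+1, (3|5)=-1; sign (−1)^0·+1^1·-1^1 = -1.
(a,b)_11: α=1, u≡1; β=0, v≡10 (mod 11); (1|11)=+1, (10|11)=-1; sign (−1)^0·+1^0·-1^1 = -1.
(a,b)_2: α=8, β=8; u≡1, v≡5 (mod 8); ε(u)ε(v)=0·0, αω(v)=8·1, βω(u)=8·0; sum ≡ 0  ⇒  +1.
(a,b)_17: α=1, u≡7; β=1, v≡11 (mod 17); (7|17)=-1, (11|17)=-1; sign (−1)^0·-1^1·-1^1 = +1.
(a,b)_29: α=2, u≡5; β=1, v≡2 (mod 29); (5|29)=+1, (2|29)=-1; sign (−1)^0·+1^1·-1^2 = +1.
(a,b)_3: α=2, u≡2; β=-2, v≡1 (mod 3); (2|3)=-1, (1|3)=+1; sign (−1)^0·-1^-2·+1^2 = +1.
Ram(6545, -224315) = {5, 7, 11, 13}; no ℚ_5-point on the conic.

[5, 7, 11, 13]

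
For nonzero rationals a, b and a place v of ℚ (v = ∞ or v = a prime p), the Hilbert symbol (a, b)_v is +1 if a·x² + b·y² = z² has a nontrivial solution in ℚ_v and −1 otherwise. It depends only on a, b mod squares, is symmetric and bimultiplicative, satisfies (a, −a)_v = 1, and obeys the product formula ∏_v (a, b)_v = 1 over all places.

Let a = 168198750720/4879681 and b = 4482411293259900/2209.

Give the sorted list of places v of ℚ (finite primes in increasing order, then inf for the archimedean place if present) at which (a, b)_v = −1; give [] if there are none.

[13, 17]

Mod squares: a ≡ 3570, b ≡ 39. Check v ∈ {∞, 2, 3, 5, 7, 11, 13, 17, 47}.
v=∞: 3570 > 0 and 39 > 0  ⇒  (a,b)_∞ = +1.
v=3: a=3^3·(≡2), b=3^5·(≡1) mod 3; (2|3)=-1, (1|3)=+1; (−1)^{3·5·1}·(-1)^5·(+1)^3 = +1.
v=2: v_2(a)=9, v_2(b)=2; units ≡ 1, 7 (mod 8); ε·ε+αω+βω = 0·1+9·0+2·0 ≡ 0  ⇒  (a,b)_2 = +1.
v=5: a=5^1·(≡4), b=5^2·(≡4) mod 5; (4|5)=+1, (4|5)=+1; (−1)^{1·2·2}·(+1)^2·(+1)^1 = +1.
v=11: a=11^2·(≡8), b=11^2·(≡8) mod 11; (8|11)=-1, (8|11)=-1; (−1)^{2·2·5}·(-1)^2·(-1)^2 = +1.
v=7: a=7^1·(≡6), b=7^4·(≡4) mod 7; (6|7)=-1, (4|7)=+1; (−1)^{1·4·3}·(-1)^4·(+1)^1 = +1.
v=13: a=13^2·(≡5), b=13^3·(≡1) mod 13; (5|13)=-1, (1|13)=+1; (−1)^{2·3·6}·(-1)^3·(+1)^2 = -1.
v=47: a=47^-4·(≡39), b=47^-2·(≡46) mod 47; (39|47)=-1, (46|47)=-1; (−1)^{-4·-2·23}·(-1)^-2·(-1)^-4 = +1.
v=17: a=17^1·(≡11), b=17^2·(≡14) mod 17; (11|17)=-1, (14|17)=-1; (−1)^{1·2·8}·(-1)^2·(-1)^1 = -1.
Ram(3570, 39) = {13, 17}; no ℚ_13-point on the conic.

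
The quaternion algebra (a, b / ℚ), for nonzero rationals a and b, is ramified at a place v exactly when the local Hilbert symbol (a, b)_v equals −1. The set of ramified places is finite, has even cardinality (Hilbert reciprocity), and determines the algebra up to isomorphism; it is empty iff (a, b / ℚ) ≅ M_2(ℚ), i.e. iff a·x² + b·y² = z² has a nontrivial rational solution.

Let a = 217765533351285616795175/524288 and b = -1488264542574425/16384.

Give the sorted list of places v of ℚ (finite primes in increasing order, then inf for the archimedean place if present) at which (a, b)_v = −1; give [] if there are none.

[2, 29]

Mod squares: a ≡ 46, b ≡ -1073. Check v ∈ {∞, 2, 5, 7, 11, 19, 23, 29, 37}.
v=11: a=11^4·(≡10), b=11^2·(≡4) mod 11; (10|11)=-1, (4|11)=+1; (−1)^{4·2·5}·(-1)^2·(+1)^4 = +1.
v=23: a=23^3·(≡2), b=23^2·(≡3) mod 23; (2|23)=+1, (3|23)=+1; (−1)^{3·2·11}·(+1)^2·(+1)^3 = +1.
v=7: a=7^6·(≡2), b=7^4·(≡6) mod 7; (2|7)=+1, (6|7)=-1; (−1)^{6·4·3}·(+1)^4·(-1)^6 = +1.
v=5: a=5^2·(≡4), b=5^2·(≡2) mod 5; (4|5)=+1, (2|5)=-1; (−1)^{2·2·2}·(+1)^2·(-1)^2 = +1.
v=2: v_2(a)=-19, v_2(b)=-14; units ≡ 7, 7 (mod 8); ε·ε+αω+βω = 1·1+-19·0+-14·0 ≡ 1  ⇒  (a,b)_2 = -1.
v=37: a=37^2·(≡12), b=37^1·(≡19) mod 37; (12|37)=+1, (19|37)=-1; (−1)^{2·1·18}·(+1)^1·(-1)^2 = +1.
v=19: a=19^2·(≡15), b=19^2·(≡12) mod 19; (15|19)=-1, (12|19)=-1; (−1)^{2·2·9}·(-1)^2·(-1)^2 = +1.
v=29: a=29^2·(≡2), b=29^1·(≡12) mod 29; (2|29)=-1, (12|29)=-1; (−1)^{2·1·14}·(-1)^1·(-1)^2 = -1.
v=∞: 46 > 0 and -1073 < 0  ⇒  (a,b)_∞ = +1.
|Ram(46, -1073)| = 2, even; anisotropic at {2, 29}.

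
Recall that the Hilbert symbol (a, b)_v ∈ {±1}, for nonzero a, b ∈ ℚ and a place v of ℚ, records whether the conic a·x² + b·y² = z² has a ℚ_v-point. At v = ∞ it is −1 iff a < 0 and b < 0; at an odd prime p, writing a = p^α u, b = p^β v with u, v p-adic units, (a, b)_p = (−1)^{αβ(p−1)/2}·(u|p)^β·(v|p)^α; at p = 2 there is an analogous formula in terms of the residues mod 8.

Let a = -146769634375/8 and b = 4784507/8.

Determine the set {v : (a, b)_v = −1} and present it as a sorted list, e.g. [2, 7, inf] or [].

[2, 13, 29, 37]

(a, b) ≡ (-2030, 195286) mod (ℚ^×)²; places V = {2, 5, 7, 13, 29, 37, ∞}.
(a,b)_5: α=5, u≡4; β=0, v≡4 (mod 5); (4|5)=+1, (4|5)=+1; sign (−1)^0·+1^0·+1^5 = +1.
(a,b)_13: α=2, u≡6; β=1, v≡6 (mod 13); (6|13)=-1, (6|13)=-1; sign (−1)^0·-1^1·-1^2 = -1.
(a,b)_29: α=1, u≡12; β=1, v≡22 (mod 29); (12|29)=-1, (22|29)=+1; sign (−1)^0·-1^1·+1^1 = -1.
(a,b)_∞: sgn(-2030)=−, sgn(195286)=+, so +1.
(a,b)_2: α=-3, β=-3; u≡1, v≡3 (mod 8); ε(u)ε(v)=0·1, αω(v)=-3·1, βω(u)=-3·0; sum ≡ 1  ⇒  -1.
(a,b)_37: α=2, u≡20; β=1, v≡18 (mod 37); (20|37)=-1, (18|37)=-1; sign (−1)^0·-1^1·-1^2 = -1.
(a,b)_7: α=1, u≡2; β=3, v≡5 (mod 7); (2|7)=+1, (5|7)=-1; sign (−1)^1·+1^3·-1^1 = +1.
|Ram(-2030, 195286)| = 4, even; anisotropic at {2, 13, 29, 37}.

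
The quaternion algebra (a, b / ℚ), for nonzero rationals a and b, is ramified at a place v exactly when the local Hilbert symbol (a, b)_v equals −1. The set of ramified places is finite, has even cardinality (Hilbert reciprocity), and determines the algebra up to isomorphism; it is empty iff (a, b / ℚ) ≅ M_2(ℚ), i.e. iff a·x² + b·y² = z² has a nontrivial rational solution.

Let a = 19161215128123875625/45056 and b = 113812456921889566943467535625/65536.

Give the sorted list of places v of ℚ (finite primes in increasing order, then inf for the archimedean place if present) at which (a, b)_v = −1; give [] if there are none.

[17, 23]

(a, b) ≡ (11, 274873) mod (ℚ^×)²; places V = {2, 3, 5, 7, 11, 13, 17, 19, 23, 37, ∞}.
(a,b)_17: α=2, u≡5; β=3, v≡1 (mod 17); (5|17)=-1, (1|17)=+1; sign (−1)^0·-1^3·+1^2 = -1.
(a,b)_37: α=2, u≡3; β=3, v≡2 (mod 37); (3|37)=+1, (2|37)=-1; sign (−1)^0·+1^3·-1^2 = +1.
(a,b)_3: α=0, u≡2; β=2, v≡1 (mod 3); (2|3)=-1, (1|3)=+1; sign (−1)^0·-1^2·+1^0 = +1.
(a,b)_23: α=2, u≡17; β=3, v≡20 (mod 23); (17|23)=-1, (20|23)=-1; sign (−1)^0·-1^3·-1^2 = -1.
(a,b)_13: α=2, u≡2; β=2, v≡9 (mod 13); (2|13)=-1, (9|13)=+1; sign (−1)^0·-1^2·+1^2 = +1.
(a,b)_11: α=-1, u≡4; β=0, v≡9 (mod 11); (4|11)=+1, (9|11)=+1; sign (−1)^0·+1^0·+1^-1 = +1.
(a,b)_2: α=-12, β=-16; u≡3, v≡1 (mod 8); ε(u)ε(v)=1·0, αω(v)=-12·0, βω(u)=-16·1; sum ≡ 0  ⇒  +1.
(a,b)_19: α=2, u≡9; β=3, v≡12 (mod 19); (9|19)=+1, (12|19)=-1; sign (−1)^0·+1^3·-1^2 = +1.
(a,b)_7: α=4, u≡1; β=8, v≡2 (mod 7); (1|7)=+1, (2|7)=+1; sign (−1)^0·+1^8·+1^4 = +1.
(a,b)_∞: sgn(11)=+, sgn(274873)=+, so +1.
(a,b)_5: α=4, u≡1; β=4, v≡2 (mod 5); (1|5)=+1, (2|5)=-1; sign (−1)^0·+1^4·-1^4 = +1.
(11, 274873 / ℚ) ramifies at {17, 23}: a division algebra.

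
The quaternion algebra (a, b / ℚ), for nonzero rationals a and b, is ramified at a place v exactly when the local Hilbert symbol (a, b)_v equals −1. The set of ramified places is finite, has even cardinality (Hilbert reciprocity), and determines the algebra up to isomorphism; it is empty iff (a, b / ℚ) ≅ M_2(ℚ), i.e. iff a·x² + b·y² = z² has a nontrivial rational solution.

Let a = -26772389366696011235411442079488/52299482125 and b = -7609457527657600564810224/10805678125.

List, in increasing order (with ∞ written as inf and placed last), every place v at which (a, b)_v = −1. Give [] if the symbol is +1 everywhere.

(a, b) ≡ (-595, -33915) mod (ℚ^×)²; places V = {2, 3, 5, 7, 11, 13, 17, 19, 41, 43, ∞}.
(a,b)_5: α=-3, u≡1; β=-5, v≡3 (mod 5); (1|5)=+1, (3|5)=-1; sign (−1)^0·+1^-5·-1^-3 = -1.
(a,b)_19: α=4, u≡14; β=3, v≡17 (mod 19); (14|19)=-1, (17|19)=+1; sign (−1)^0·-1^3·+1^4 = -1.
(a,b)_13: α=6, u≡3; β=4, v≡7 (mod 13); (3|13)=+1, (7|13)=-1; sign (−1)^0·+1^4·-1^6 = +1.
(a,b)_2: α=8, β=4; u≡5, v≡5 (mod 8); ε(u)ε(v)=0·0, αω(v)=8·1, βω(u)=4·1; sum ≡ 0  ⇒  +1.
(a,b)_11: α=-4, u≡8; β=-2, v≡1 (mod 11); (8|11)=-1, (1|11)=+1; sign (−1)^0·-1^-2·+1^-4 = +1.
(a,b)_17: α=-1, u≡15; β=-1, v≡7 (mod 17); (15|17)=+1, (7|17)=-1; sign (−1)^0·+1^-1·-1^-1 = -1.
(a,b)_43: α=4, u≡30; β=2, v≡3 (mod 43); (30|43)=-1, (3|43)=-1; sign (−1)^0·-1^2·-1^4 = +1.
(a,b)_3: α=10, u≡2; β=13, v≡2 (mod 3); (2|3)=-1, (2|3)=-1; sign (−1)^0·-1^13·-1^10 = -1.
(a,b)_41: α=-2, u≡2; β=-2, v≡39 (mod 41); (2|41)=+1, (39|41)=+1; sign (−1)^0·+1^-2·+1^-2 = +1.
(a,b)_∞: sgn(-595)=−, sgn(-33915)=−, so -1.
(a,b)_7: α=7, u≡5; β=7, v≡5 (mod 7); (5|7)=-1, (5|7)=-1; sign (−1)^1·-1^7·-1^7 = -1.
Ram(-595, -33915) = {3, 5, 7, 17, 19, ∞}; no ℚ_3-point on the conic.

[3, 5, 7, 17, 19, inf]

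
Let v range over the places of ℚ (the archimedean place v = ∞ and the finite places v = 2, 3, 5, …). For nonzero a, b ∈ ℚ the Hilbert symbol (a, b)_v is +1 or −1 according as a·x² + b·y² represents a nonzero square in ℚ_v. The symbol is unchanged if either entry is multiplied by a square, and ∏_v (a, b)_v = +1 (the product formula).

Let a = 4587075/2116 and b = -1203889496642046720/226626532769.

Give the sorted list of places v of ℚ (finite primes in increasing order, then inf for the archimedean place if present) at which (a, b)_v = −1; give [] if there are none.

[3, 5, 29, 37]

Mod squares: a ≡ 20387, b ≡ -22755. Check v ∈ {∞, 2, 3, 5, 7, 11, 13, 19, 23, 29, 37, 41, 43}.
v=∞: 20387 > 0 and -22755 < 0  ⇒  (a,b)_∞ = +1.
v=11: a=11^0·(≡5), b=11^6·(≡5) mod 11; (5|11)=+1, (5|11)=+1; (−1)^{0·6·5}·(+1)^6·(+1)^0 = +1.
v=7: a=7^0·(≡5), b=7^-2·(≡4) mod 7; (5|7)=-1, (4|7)=+1; (−1)^{0·-2·3}·(-1)^-2·(+1)^0 = +1.
v=29: a=29^1·(≡20), b=29^0·(≡17) mod 29; (20|29)=+1, (17|29)=-1; (−1)^{1·0·14}·(+1)^0·(-1)^1 = -1.
v=19: a=19^1·(≡7), b=19^-2·(≡9) mod 19; (7|19)=+1, (9|19)=+1; (−1)^{1·-2·9}·(+1)^-2·(+1)^1 = +1.
v=13: a=13^0·(≡9), b=13^-2·(≡7) mod 13; (9|13)=+1, (7|13)=-1; (−1)^{0·-2·6}·(+1)^-2·(-1)^0 = +1.
v=41: a=41^0·(≡8), b=41^-1·(≡38) mod 41; (8|41)=+1, (38|41)=-1; (−1)^{0·-1·20}·(+1)^-1·(-1)^0 = +1.
v=23: a=23^-2·(≡6), b=23^0·(≡20) mod 23; (6|23)=+1, (20|23)=-1; (−1)^{-2·0·11}·(+1)^0·(-1)^-2 = +1.
v=5: a=5^2·(≡3), b=5^1·(≡4) mod 5; (3|5)=-1, (4|5)=+1; (−1)^{2·1·2}·(-1)^1·(+1)^2 = -1.
v=37: a=37^1·(≡30), b=37^1·(≡13) mod 37; (30|37)=+1, (13|37)=-1; (−1)^{1·1·18}·(+1)^1·(-1)^1 = -1.
v=3: a=3^2·(≡2), b=3^15·(≡2) mod 3; (2|3)=-1, (2|3)=-1; (−1)^{2·15·1}·(-1)^15·(-1)^2 = -1.
v=43: a=43^0·(≡39), b=43^-2·(≡31) mod 43; (39|43)=-1, (31|43)=+1; (−1)^{0·-2·21}·(-1)^-2·(+1)^0 = +1.
v=2: v_2(a)=-2, v_2(b)=8; units ≡ 3, 5 (mod 8); ε·ε+αω+βω = 1·0+-2·1+8·1 ≡ 0  ⇒  (a,b)_2 = +1.
Ram(20387, -22755) = {3, 5, 29, 37}; no ℚ_3-point on the conic.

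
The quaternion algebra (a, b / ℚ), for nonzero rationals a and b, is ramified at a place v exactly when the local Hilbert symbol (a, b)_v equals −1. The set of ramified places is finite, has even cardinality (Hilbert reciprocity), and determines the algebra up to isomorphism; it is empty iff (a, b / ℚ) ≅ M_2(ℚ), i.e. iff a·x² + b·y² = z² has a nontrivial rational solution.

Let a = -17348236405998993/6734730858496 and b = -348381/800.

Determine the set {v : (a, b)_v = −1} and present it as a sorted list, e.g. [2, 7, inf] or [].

[2, inf]

Mod squares: a ≡ -17, b ≡ -8602. Check v ∈ {∞, 2, 3, 5, 11, 17, 19, 23, 37, 41, 43}.
v=43: a=43^-2·(≡22), b=43^0·(≡25) mod 43; (22|43)=-1, (25|43)=+1; (−1)^{-2·0·21}·(-1)^0·(+1)^-2 = +1.
v=∞: -17 < 0 and -8602 < 0  ⇒  (a,b)_∞ = -1.
v=19: a=19^2·(≡15), b=19^0·(≡11) mod 19; (15|19)=-1, (11|19)=+1; (−1)^{2·0·9}·(-1)^0·(+1)^2 = +1.
v=37: a=37^2·(≡32), b=37^0·(≡23) mod 37; (32|37)=-1, (23|37)=-1; (−1)^{2·0·18}·(-1)^0·(-1)^2 = +1.
v=2: v_2(a)=-12, v_2(b)=-5; units ≡ 7, 3 (mod 8); ε·ε+αω+βω = 1·1+-12·1+-5·0 ≡ 1  ⇒  (a,b)_2 = -1.
v=23: a=23^-2·(≡4), b=23^1·(≡21) mod 23; (4|23)=+1, (21|23)=-1; (−1)^{-2·1·11}·(+1)^1·(-1)^-2 = +1.
v=11: a=11^2·(≡5), b=11^1·(≡8) mod 11; (5|11)=+1, (8|11)=-1; (−1)^{2·1·5}·(+1)^1·(-1)^2 = +1.
v=5: a=5^0·(≡2), b=5^-2·(≡2) mod 5; (2|5)=-1, (2|5)=-1; (−1)^{0·-2·2}·(-1)^-2·(-1)^0 = +1.
v=41: a=41^-2·(≡6), b=41^0·(≡33) mod 41; (6|41)=-1, (33|41)=+1; (−1)^{-2·0·20}·(-1)^0·(+1)^-2 = +1.
v=17: a=17^3·(≡2), b=17^1·(≡9) mod 17; (2|17)=+1, (9|17)=+1; (−1)^{3·1·8}·(+1)^1·(+1)^3 = +1.
v=3: a=3^10·(≡1), b=3^4·(≡2) mod 3; (1|3)=+1, (2|3)=-1; (−1)^{10·4·1}·(+1)^4·(-1)^10 = +1.
|Ram(-17, -8602)| = 2, even; anisotropic at {2, ∞}.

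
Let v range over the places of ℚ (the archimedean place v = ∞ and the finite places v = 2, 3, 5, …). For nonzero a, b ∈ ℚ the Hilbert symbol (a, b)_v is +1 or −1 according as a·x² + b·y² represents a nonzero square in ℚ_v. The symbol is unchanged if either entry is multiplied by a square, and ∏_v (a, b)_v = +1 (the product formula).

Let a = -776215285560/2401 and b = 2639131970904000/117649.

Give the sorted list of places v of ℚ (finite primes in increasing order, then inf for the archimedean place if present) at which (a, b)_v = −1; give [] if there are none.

Mod squares: a ≡ -68510, b ≡ 2015. Check v ∈ {∞, 2, 3, 5, 7, 11, 13, 17, 31}.
v=31: a=31^1·(≡22), b=31^1·(≡26) mod 31; (22|31)=-1, (26|31)=-1; (−1)^{1·1·15}·(-1)^1·(-1)^1 = -1.
v=5: a=5^1·(≡3), b=5^3·(≡3) mod 5; (3|5)=-1, (3|5)=-1; (−1)^{1·3·2}·(-1)^3·(-1)^1 = +1.
v=13: a=13^1·(≡11), b=13^1·(≡4) mod 13; (11|13)=-1, (4|13)=+1; (−1)^{1·1·6}·(-1)^1·(+1)^1 = -1.
v=17: a=17^3·(≡8), b=17^4·(≡1) mod 17; (8|17)=+1, (1|17)=+1; (−1)^{3·4·8}·(+1)^4·(+1)^3 = +1.
v=2: v_2(a)=3, v_2(b)=6; units ≡ 1, 7 (mod 8); ε·ε+αω+βω = 0·1+3·0+6·0 ≡ 0  ⇒  (a,b)_2 = +1.
v=∞: -68510 < 0 and 2015 > 0  ⇒  (a,b)_∞ = +1.
v=3: a=3^4·(≡1), b=3^4·(≡2) mod 3; (1|3)=+1, (2|3)=-1; (−1)^{4·4·1}·(+1)^4·(-1)^4 = +1.
v=11: a=11^2·(≡1), b=11^2·(≡2) mod 11; (1|11)=+1, (2|11)=-1; (−1)^{2·2·5}·(+1)^2·(-1)^2 = +1.
v=7: a=7^-4·(≡6), b=7^-6·(≡5) mod 7; (6|7)=-1, (5|7)=-1; (−1)^{-4·-6·3}·(-1)^-6·(-1)^-4 = +1.
(-68510, 2015 / ℚ) ramifies at {13, 31}: a division algebra.

[13, 31]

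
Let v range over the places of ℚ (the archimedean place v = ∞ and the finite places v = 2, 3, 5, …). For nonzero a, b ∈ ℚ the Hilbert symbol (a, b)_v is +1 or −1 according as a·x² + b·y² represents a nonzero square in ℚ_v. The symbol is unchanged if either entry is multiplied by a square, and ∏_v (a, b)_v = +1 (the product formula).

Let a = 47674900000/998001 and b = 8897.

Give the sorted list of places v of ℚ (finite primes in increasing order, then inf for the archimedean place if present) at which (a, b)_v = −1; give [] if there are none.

[5, 13]

Mod squares: a ≡ 28210, b ≡ 8897. Check v ∈ {∞, 2, 3, 5, 7, 13, 31, 37, 41}.
v=37: a=37^-2·(≡4), b=37^0·(≡17) mod 37; (4|37)=+1, (17|37)=-1; (−1)^{-2·0·18}·(+1)^0·(-1)^-2 = +1.
v=∞: 28210 > 0 and 8897 > 0  ⇒  (a,b)_∞ = +1.
v=7: a=7^1·(≡5), b=7^1·(≡4) mod 7; (5|7)=-1, (4|7)=+1; (−1)^{1·1·3}·(-1)^1·(+1)^1 = +1.
v=31: a=31^1·(≡30), b=31^1·(≡8) mod 31; (30|31)=-1, (8|31)=+1; (−1)^{1·1·15}·(-1)^1·(+1)^1 = +1.
v=41: a=41^0·(≡39), b=41^1·(≡12) mod 41; (39|41)=+1, (12|41)=-1; (−1)^{0·1·20}·(+1)^1·(-1)^0 = +1.
v=13: a=13^3·(≡9), b=13^0·(≡5) mod 13; (9|13)=+1, (5|13)=-1; (−1)^{3·0·6}·(+1)^0·(-1)^3 = -1.
v=3: a=3^-6·(≡1), b=3^0·(≡2) mod 3; (1|3)=+1, (2|3)=-1; (−1)^{-6·0·1}·(+1)^0·(-1)^-6 = +1.
v=2: v_2(a)=5, v_2(b)=0; units ≡ 1, 1 (mod 8); ε·ε+αω+βω = 0·0+5·0+0·0 ≡ 0  ⇒  (a,b)_2 = +1.
v=5: a=5^5·(≡3), b=5^0·(≡2) mod 5; (3|5)=-1, (2|5)=-1; (−1)^{5·0·2}·(-1)^0·(-1)^5 = -1.
|Ram(28210, 8897)| = 2, even; anisotropic at {5, 13}.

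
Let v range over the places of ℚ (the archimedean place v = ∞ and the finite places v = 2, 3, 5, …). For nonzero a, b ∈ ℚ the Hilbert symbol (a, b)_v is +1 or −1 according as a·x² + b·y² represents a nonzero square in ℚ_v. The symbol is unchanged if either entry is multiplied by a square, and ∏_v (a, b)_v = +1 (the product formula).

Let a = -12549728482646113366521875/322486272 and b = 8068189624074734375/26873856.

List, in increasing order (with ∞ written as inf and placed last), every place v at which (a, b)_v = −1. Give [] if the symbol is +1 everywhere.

(a, b) ≡ (-5892945, 11687) mod (ℚ^×)²; places V = {2, 3, 5, 13, 19, 23, 29, 31, 37, ∞}.
(a,b)_29: α=1, u≡14; β=1, v≡8 (mod 29); (14|29)=-1, (8|29)=-1; sign (−1)^0·-1^1·-1^1 = +1.
(a,b)_23: α=3, u≡11; β=2, v≡13 (mod 23); (11|23)=-1, (13|23)=+1; sign (−1)^0·-1^2·+1^3 = +1.
(a,b)_3: α=-9, u≡1; β=-8, v≡2 (mod 3); (1|3)=+1, (2|3)=-1; sign (−1)^0·+1^-8·-1^-9 = -1.
(a,b)_2: α=-14, β=-12; u≡7, v≡7 (mod 8); ε(u)ε(v)=1·1, αω(v)=-14·0, βω(u)=-12·0; sum ≡ 1  ⇒  -1.
(a,b)_5: α=5, u≡4; β=6, v≡3 (mod 5); (4|5)=+1, (3|5)=-1; sign (−1)^0·+1^6·-1^5 = -1.
(a,b)_31: α=1, u≡28; β=1, v≡20 (mod 31); (28|31)=+1, (20|31)=+1; sign (−1)^1·+1^1·+1^1 = -1.
(a,b)_13: α=4, u≡8; β=3, v≡11 (mod 13); (8|13)=-1, (11|13)=-1; sign (−1)^0·-1^3·-1^4 = -1.
(a,b)_37: α=4, u≡2; β=2, v≡31 (mod 37); (2|37)=-1, (31|37)=-1; sign (−1)^0·-1^2·-1^4 = +1.
(a,b)_∞: sgn(-5892945)=−, sgn(11687)=+, so +1.
(a,b)_19: α=3, u≡5; β=2, v≡3 (mod 19); (5|19)=+1, (3|19)=-1; sign (−1)^0·+1^2·-1^3 = -1.
|Ram(-5892945, 11687)| = 6, even; anisotropic at {2, 3, 5, 13, 19, 31}.

[2, 3, 5, 13, 19, 31]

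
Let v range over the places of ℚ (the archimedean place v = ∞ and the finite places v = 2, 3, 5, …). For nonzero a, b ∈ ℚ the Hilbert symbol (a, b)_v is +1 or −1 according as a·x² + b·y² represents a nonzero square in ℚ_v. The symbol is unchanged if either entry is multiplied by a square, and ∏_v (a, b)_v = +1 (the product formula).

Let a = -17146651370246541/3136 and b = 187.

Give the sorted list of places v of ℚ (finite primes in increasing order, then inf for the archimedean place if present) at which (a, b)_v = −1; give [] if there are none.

(a, b) ≡ (-442221, 187) mod (ℚ^×)²; places V = {2, 3, 7, 11, 13, 17, 23, 29, ∞}.
(a,b)_23: α=1, u≡8; β=0, v≡3 (mod 23); (8|23)=+1, (3|23)=+1; sign (−1)^0·+1^0·+1^1 = +1.
(a,b)_7: α=-2, u≡4; β=0, v≡5 (mod 7); (4|7)=+1, (5|7)=-1; sign (−1)^0·+1^0·-1^-2 = +1.
(a,b)_17: α=3, u≡12; β=1, v≡11 (mod 17); (12|17)=-1, (11|17)=-1; sign (−1)^0·-1^1·-1^3 = +1.
(a,b)_13: α=3, u≡1; β=0, v≡5 (mod 13); (1|13)=+1, (5|13)=-1; sign (−1)^0·+1^0·-1^3 = -1.
(a,b)_∞: sgn(-442221)=−, sgn(187)=+, so +1.
(a,b)_29: α=1, u≡23; β=0, v≡13 (mod 29); (23|29)=+1, (13|29)=+1; sign (−1)^0·+1^0·+1^1 = +1.
(a,b)_2: α=-6, β=0; u≡3, v≡3 (mod 8); ε(u)ε(v)=1·1, αω(v)=-6·1, βω(u)=0·1; sum ≡ 1  ⇒  -1.
(a,b)_11: α=2, u≡5; β=1, v≡6 (mod 11); (5|11)=+1, (6|11)=-1; sign (−1)^0·+1^1·-1^2 = +1.
(a,b)_3: α=9, u≡1; β=0, v≡1 (mod 3); (1|3)=+1, (1|3)=+1; sign (−1)^0·+1^0·+1^9 = +1.
(-442221, 187 / ℚ) ramifies at {2, 13}: a division algebra.

[2, 13]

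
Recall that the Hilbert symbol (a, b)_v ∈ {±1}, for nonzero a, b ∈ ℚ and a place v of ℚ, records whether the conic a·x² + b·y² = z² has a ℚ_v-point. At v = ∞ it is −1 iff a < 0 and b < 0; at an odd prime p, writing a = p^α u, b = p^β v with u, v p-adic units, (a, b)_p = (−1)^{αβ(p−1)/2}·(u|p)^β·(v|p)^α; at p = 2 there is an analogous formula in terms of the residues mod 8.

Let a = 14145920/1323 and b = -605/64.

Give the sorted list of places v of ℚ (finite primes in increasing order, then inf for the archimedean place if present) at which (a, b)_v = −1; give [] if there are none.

[2, 5]

Mod squares: a ≡ 690, b ≡ -5. Check v ∈ {∞, 2, 3, 5, 7, 11, 23, 31}.
v=23: a=23^1·(≡17), b=23^0·(≡6) mod 23; (17|23)=-1, (6|23)=+1; (−1)^{1·0·11}·(-1)^0·(+1)^1 = +1.
v=∞: 690 > 0 and -5 < 0  ⇒  (a,b)_∞ = +1.
v=3: a=3^-3·(≡2), b=3^0·(≡1) mod 3; (2|3)=-1, (1|3)=+1; (−1)^{-3·0·1}·(-1)^0·(+1)^-3 = +1.
v=2: v_2(a)=7, v_2(b)=-6; units ≡ 1, 3 (mod 8); ε·ε+αω+βω = 0·1+7·1+-6·0 ≡ 1  ⇒  (a,b)_2 = -1.
v=11: a=11^0·(≡10), b=11^2·(≡8) mod 11; (10|11)=-1, (8|11)=-1; (−1)^{0·2·5}·(-1)^2·(-1)^0 = +1.
v=31: a=31^2·(≡16), b=31^0·(≡23) mod 31; (16|31)=+1, (23|31)=-1; (−1)^{2·0·15}·(+1)^0·(-1)^2 = +1.
v=7: a=7^-2·(≡2), b=7^0·(≡4) mod 7; (2|7)=+1, (4|7)=+1; (−1)^{-2·0·3}·(+1)^0·(+1)^-2 = +1.
v=5: a=5^1·(≡3), b=5^1·(≡1) mod 5; (3|5)=-1, (1|5)=+1; (−1)^{1·1·2}·(-1)^1·(+1)^1 = -1.
Ram(690, -5) = {2, 5}; no ℚ_2-point on the conic.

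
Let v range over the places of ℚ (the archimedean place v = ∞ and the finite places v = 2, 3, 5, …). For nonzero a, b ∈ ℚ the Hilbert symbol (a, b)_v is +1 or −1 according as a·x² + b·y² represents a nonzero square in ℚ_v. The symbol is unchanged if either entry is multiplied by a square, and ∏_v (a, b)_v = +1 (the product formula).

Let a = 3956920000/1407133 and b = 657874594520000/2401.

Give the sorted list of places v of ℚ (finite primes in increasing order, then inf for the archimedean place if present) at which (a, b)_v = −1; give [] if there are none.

[2, 17]

Mod squares: a ≡ 2431, b ≡ 23. Check v ∈ {∞, 2, 5, 7, 11, 13, 17, 23, 47}.
v=13: a=13^-1·(≡11), b=13^2·(≡3) mod 13; (11|13)=-1, (3|13)=+1; (−1)^{-1·2·6}·(-1)^2·(+1)^-1 = +1.
v=47: a=47^-2·(≡42), b=47^0·(≡22) mod 47; (42|47)=+1, (22|47)=-1; (−1)^{-2·0·23}·(+1)^0·(-1)^-2 = +1.
v=∞: 2431 > 0 and 23 > 0  ⇒  (a,b)_∞ = +1.
v=7: a=7^-2·(≡4), b=7^-4·(≡4) mod 7; (4|7)=+1, (4|7)=+1; (−1)^{-2·-4·3}·(+1)^-4·(+1)^-2 = +1.
v=17: a=17^1·(≡7), b=17^2·(≡6) mod 17; (7|17)=-1, (6|17)=-1; (−1)^{1·2·8}·(-1)^2·(-1)^1 = -1.
v=11: a=11^1·(≡1), b=11^4·(≡5) mod 11; (1|11)=+1, (5|11)=+1; (−1)^{1·4·5}·(+1)^4·(+1)^1 = +1.
v=23: a=23^2·(≡2), b=23^1·(≡6) mod 23; (2|23)=+1, (6|23)=+1; (−1)^{2·1·11}·(+1)^1·(+1)^2 = +1.
v=2: v_2(a)=6, v_2(b)=6; units ≡ 7, 7 (mod 8); ε·ε+αω+βω = 1·1+6·0+6·0 ≡ 1  ⇒  (a,b)_2 = -1.
v=5: a=5^4·(≡4), b=5^4·(≡2) mod 5; (4|5)=+1, (2|5)=-1; (−1)^{4·4·2}·(+1)^4·(-1)^4 = +1.
Ram(2431, 23) = {2, 17}; no ℚ_2-point on the conic.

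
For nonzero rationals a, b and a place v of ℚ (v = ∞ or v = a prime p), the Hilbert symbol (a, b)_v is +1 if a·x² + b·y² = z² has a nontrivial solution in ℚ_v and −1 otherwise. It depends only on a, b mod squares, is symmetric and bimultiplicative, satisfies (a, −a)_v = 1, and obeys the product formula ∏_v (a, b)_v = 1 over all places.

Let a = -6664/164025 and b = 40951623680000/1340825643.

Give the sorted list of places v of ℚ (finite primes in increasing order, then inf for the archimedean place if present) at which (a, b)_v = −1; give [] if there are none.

[2, 3, 11, 17]

(a, b) ≡ (-34, 41514) mod (ℚ^×)²; places V = {2, 3, 5, 7, 11, 17, 29, 37, ∞}.
(a,b)_11: α=0, u≡6; β=1, v≡4 (mod 11); (6|11)=-1, (4|11)=+1; sign (−1)^0·-1^1·+1^0 = -1.
(a,b)_2: α=3, β=15; u≡7, v≡5 (mod 8); ε(u)ε(v)=1·0, αω(v)=3·1, βω(u)=15·0; sum ≡ 1  ⇒  -1.
(a,b)_29: α=0, u≡6; β=-2, v≡21 (mod 29); (6|29)=+1, (21|29)=-1; sign (−1)^0·+1^-2·-1^0 = +1.
(a,b)_7: α=2, u≡4; β=0, v≡4 (mod 7); (4|7)=+1, (4|7)=+1; sign (−1)^0·+1^0·+1^2 = +1.
(a,b)_3: α=-8, u≡2; β=-13, v≡2 (mod 3); (2|3)=-1, (2|3)=-1; sign (−1)^0·-1^-13·-1^-8 = -1.
(a,b)_∞: sgn(-34)=−, sgn(41514)=+, so +1.
(a,b)_37: α=0, u≡36; β=1, v≡11 (mod 37); (36|37)=+1, (11|37)=+1; sign (−1)^0·+1^1·+1^0 = +1.
(a,b)_17: α=1, u≡15; β=3, v≡11 (mod 17); (15|17)=+1, (11|17)=-1; sign (−1)^0·+1^3·-1^1 = -1.
(a,b)_5: α=-2, u≡1; β=4, v≡1 (mod 5); (1|5)=+1, (1|5)=+1; sign (−1)^0·+1^4·+1^-2 = +1.
Ram(-34, 41514) = {2, 3, 11, 17}; no ℚ_2-point on the conic.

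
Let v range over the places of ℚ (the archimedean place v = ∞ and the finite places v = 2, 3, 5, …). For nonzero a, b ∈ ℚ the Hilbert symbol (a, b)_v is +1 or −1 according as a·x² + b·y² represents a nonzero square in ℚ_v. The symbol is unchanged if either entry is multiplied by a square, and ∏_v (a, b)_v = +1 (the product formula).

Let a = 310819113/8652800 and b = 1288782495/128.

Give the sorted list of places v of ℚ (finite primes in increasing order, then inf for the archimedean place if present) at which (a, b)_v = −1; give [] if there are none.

Mod squares: a ≡ 66, b ≡ 910. Check v ∈ {∞, 2, 3, 5, 7, 11, 13, 17, 31}.
v=3: a=3^5·(≡1), b=3^4·(≡1) mod 3; (1|3)=+1, (1|3)=+1; (−1)^{5·4·1}·(+1)^4·(+1)^5 = +1.
v=13: a=13^-2·(≡12), b=13^1·(≡7) mod 13; (12|13)=+1, (7|13)=-1; (−1)^{-2·1·6}·(+1)^1·(-1)^-2 = +1.
v=17: a=17^0·(≡1), b=17^2·(≡13) mod 17; (1|17)=+1, (13|17)=+1; (−1)^{0·2·8}·(+1)^2·(+1)^0 = +1.
v=7: a=7^0·(≡5), b=7^1·(≡2) mod 7; (5|7)=-1, (2|7)=+1; (−1)^{0·1·3}·(-1)^1·(+1)^0 = -1.
v=31: a=31^2·(≡4), b=31^0·(≡30) mod 31; (4|31)=+1, (30|31)=-1; (−1)^{2·0·15}·(+1)^0·(-1)^2 = +1.
v=5: a=5^-2·(≡4), b=5^1·(≡3) mod 5; (4|5)=+1, (3|5)=-1; (−1)^{-2·1·2}·(+1)^1·(-1)^-2 = +1.
v=11: a=11^3·(≡2), b=11^2·(≡10) mod 11; (2|11)=-1, (10|11)=-1; (−1)^{3·2·5}·(-1)^2·(-1)^3 = -1.
v=2: v_2(a)=-11, v_2(b)=-7; units ≡ 1, 7 (mod 8); ε·ε+αω+βω = 0·1+-11·0+-7·0 ≡ 0  ⇒  (a,b)_2 = +1.
v=∞: 66 > 0 and 910 > 0  ⇒  (a,b)_∞ = +1.
Ram(66, 910) = {7, 11}; no ℚ_7-point on the conic.

[7, 11]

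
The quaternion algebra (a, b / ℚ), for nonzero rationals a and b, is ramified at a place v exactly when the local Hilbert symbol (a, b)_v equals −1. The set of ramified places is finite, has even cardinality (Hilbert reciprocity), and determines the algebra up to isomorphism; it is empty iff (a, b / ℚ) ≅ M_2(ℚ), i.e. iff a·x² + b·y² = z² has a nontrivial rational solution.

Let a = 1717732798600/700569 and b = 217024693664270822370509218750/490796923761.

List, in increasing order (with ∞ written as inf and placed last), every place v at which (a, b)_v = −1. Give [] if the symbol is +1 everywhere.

Mod squares: a ≡ 34, b ≡ 910. Check v ∈ {∞, 2, 3, 5, 7, 11, 13, 17, 19, 31}.
v=5: a=5^2·(≡1), b=5^7·(≡3) mod 5; (1|5)=+1, (3|5)=-1; (−1)^{2·7·2}·(+1)^7·(-1)^2 = +1.
v=31: a=31^-2·(≡13), b=31^-4·(≡29) mod 31; (13|31)=-1, (29|31)=-1; (−1)^{-2·-4·15}·(-1)^-4·(-1)^-2 = +1.
v=11: a=11^0·(≡5), b=11^2·(≡6) mod 11; (5|11)=+1, (6|11)=-1; (−1)^{0·2·5}·(+1)^2·(-1)^0 = +1.
v=∞: 34 > 0 and 910 > 0  ⇒  (a,b)_∞ = +1.
v=17: a=17^1·(≡2), b=17^4·(≡8) mod 17; (2|17)=+1, (8|17)=+1; (−1)^{1·4·8}·(+1)^4·(+1)^1 = +1.
v=19: a=19^2·(≡13), b=19^4·(≡9) mod 19; (13|19)=-1, (9|19)=+1; (−1)^{2·4·9}·(-1)^4·(+1)^2 = +1.
v=2: v_2(a)=3, v_2(b)=1; units ≡ 1, 7 (mod 8); ε·ε+αω+βω = 0·1+3·0+1·0 ≡ 0  ⇒  (a,b)_2 = +1.
v=13: a=13^4·(≡2), b=13^7·(≡6) mod 13; (2|13)=-1, (6|13)=-1; (−1)^{4·7·6}·(-1)^7·(-1)^4 = -1.
v=7: a=7^2·(≡3), b=7^5·(≡2) mod 7; (3|7)=-1, (2|7)=+1; (−1)^{2·5·3}·(-1)^5·(+1)^2 = -1.
v=3: a=3^-6·(≡1), b=3^-12·(≡1) mod 3; (1|3)=+1, (1|3)=+1; (−1)^{-6·-12·1}·(+1)^-12·(+1)^-6 = +1.
Ram(34, 910) = {7, 13}; no ℚ_7-point on the conic.

[7, 13]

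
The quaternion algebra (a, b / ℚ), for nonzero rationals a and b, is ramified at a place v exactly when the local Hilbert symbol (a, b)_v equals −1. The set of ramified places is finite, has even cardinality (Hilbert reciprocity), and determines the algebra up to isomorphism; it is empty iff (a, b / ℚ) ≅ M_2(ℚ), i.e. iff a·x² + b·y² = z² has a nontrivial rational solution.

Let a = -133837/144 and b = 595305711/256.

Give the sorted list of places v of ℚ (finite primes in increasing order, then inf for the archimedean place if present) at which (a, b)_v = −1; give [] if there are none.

[2, 7, 11, 13]

(a, b) ≡ (-253, 391391) mod (ℚ^×)²; places V = {2, 3, 7, 11, 13, 17, 23, ∞}.
(a,b)_11: α=1, u≡10; β=1, v≡7 (mod 11); (10|11)=-1, (7|11)=-1; sign (−1)^1·-1^1·-1^1 = -1.
(a,b)_∞: sgn(-253)=−, sgn(391391)=+, so +1.
(a,b)_3: α=-2, u≡2; β=2, v≡2 (mod 3); (2|3)=-1, (2|3)=-1; sign (−1)^0·-1^2·-1^-2 = +1.
(a,b)_2: α=-4, β=-8; u≡3, v≡7 (mod 8); ε(u)ε(v)=1·1, αω(v)=-4·0, βω(u)=-8·1; sum ≡ 1  ⇒  -1.
(a,b)_23: α=3, u≡2; β=1, v≡20 (mod 23); (2|23)=+1, (20|23)=-1; sign (−1)^1·+1^1·-1^3 = +1.
(a,b)_13: α=0, u≡11; β=3, v≡12 (mod 13); (11|13)=-1, (12|13)=+1; sign (−1)^0·-1^3·+1^0 = -1.
(a,b)_7: α=0, u≡6; β=1, v≡2 (mod 7); (6|7)=-1, (2|7)=+1; sign (−1)^0·-1^1·+1^0 = -1.
(a,b)_17: α=0, u≡9; β=1, v≡6 (mod 17); (9|17)=+1, (6|17)=-1; sign (−1)^0·+1^1·-1^0 = +1.
|Ram(-253, 391391)| = 4, even; anisotropic at {2, 7, 11, 13}.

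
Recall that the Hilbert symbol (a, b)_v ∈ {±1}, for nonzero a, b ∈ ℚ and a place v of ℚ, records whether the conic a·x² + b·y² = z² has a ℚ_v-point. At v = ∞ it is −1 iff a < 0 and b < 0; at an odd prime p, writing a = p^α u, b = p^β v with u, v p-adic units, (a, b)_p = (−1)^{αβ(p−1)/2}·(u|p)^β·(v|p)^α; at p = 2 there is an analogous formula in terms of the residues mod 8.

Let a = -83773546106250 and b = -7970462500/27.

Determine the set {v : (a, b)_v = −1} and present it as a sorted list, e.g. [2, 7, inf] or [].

[2, 3, 13, inf]

(a, b) ≡ (-2730, -1155) mod (ℚ^×)²; places V = {2, 3, 5, 7, 11, 13, ∞}.
(a,b)_3: α=1, u≡2; β=-3, v≡2 (mod 3); (2|3)=-1, (2|3)=-1; sign (−1)^1·-1^-3·-1^1 = -1.
(a,b)_13: α=3, u≡6; β=2, v≡5 (mod 13); (6|13)=-1, (5|13)=-1; sign (−1)^0·-1^2·-1^3 = -1.
(a,b)_5: α=5, u≡1; β=5, v≡1 (mod 5); (1|5)=+1, (1|5)=+1; sign (−1)^0·+1^5·+1^5 = +1.
(a,b)_2: α=1, β=2; u≡3, v≡5 (mod 8); ε(u)ε(v)=1·0, αω(v)=1·1, βω(u)=2·1; sum ≡ 1  ⇒  -1.
(a,b)_7: α=5, u≡1; β=3, v≡6 (mod 7); (1|7)=+1, (6|7)=-1; sign (−1)^1·+1^3·-1^5 = +1.
(a,b)_∞: sgn(-2730)=−, sgn(-1155)=−, so -1.
(a,b)_11: α=2, u≡4; β=1, v≡9 (mod 11); (4|11)=+1, (9|11)=+1; sign (−1)^0·+1^1·+1^2 = +1.
Ram(-2730, -1155) = {2, 3, 13, ∞}; no ℚ_2-point on the conic.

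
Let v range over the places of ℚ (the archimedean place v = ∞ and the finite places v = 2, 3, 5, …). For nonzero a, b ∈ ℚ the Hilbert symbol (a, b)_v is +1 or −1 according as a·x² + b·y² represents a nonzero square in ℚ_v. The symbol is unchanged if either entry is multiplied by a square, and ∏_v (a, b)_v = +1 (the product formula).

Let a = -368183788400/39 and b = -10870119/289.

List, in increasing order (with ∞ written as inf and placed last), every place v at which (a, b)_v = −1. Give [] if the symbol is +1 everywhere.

[3, 31, 41, inf]

Mod squares: a ≡ -49569, b ≡ -14911. Check v ∈ {∞, 2, 3, 5, 13, 17, 23, 31, 37, 41}.
v=5: a=5^2·(≡1), b=5^0·(≡4) mod 5; (1|5)=+1, (4|5)=+1; (−1)^{2·0·2}·(+1)^0·(+1)^2 = +1.
v=13: a=13^-1·(≡9), b=13^1·(≡12) mod 13; (9|13)=+1, (12|13)=+1; (−1)^{-1·1·6}·(+1)^1·(+1)^-1 = +1.
v=2: v_2(a)=4, v_2(b)=0; units ≡ 7, 1 (mod 8); ε·ε+αω+βω = 1·0+4·0+0·0 ≡ 0  ⇒  (a,b)_2 = +1.
v=23: a=23^2·(≡17), b=23^0·(≡2) mod 23; (17|23)=-1, (2|23)=+1; (−1)^{2·0·11}·(-1)^0·(+1)^2 = +1.
v=3: a=3^-1·(≡1), b=3^6·(≡2) mod 3; (1|3)=+1, (2|3)=-1; (−1)^{-1·6·1}·(+1)^6·(-1)^-1 = -1.
v=∞: -49569 < 0 and -14911 < 0  ⇒  (a,b)_∞ = -1.
v=37: a=37^2·(≡1), b=37^1·(≡1) mod 37; (1|37)=+1, (1|37)=+1; (−1)^{2·1·18}·(+1)^1·(+1)^2 = +1.
v=17: a=17^0·(≡14), b=17^-2·(≡4) mod 17; (14|17)=-1, (4|17)=+1; (−1)^{0·-2·8}·(-1)^-2·(+1)^0 = +1.
v=31: a=31^1·(≡22), b=31^1·(≡24) mod 31; (22|31)=-1, (24|31)=-1; (−1)^{1·1·15}·(-1)^1·(-1)^1 = -1.
v=41: a=41^1·(≡39), b=41^0·(≡3) mod 41; (39|41)=+1, (3|41)=-1; (−1)^{1·0·20}·(+1)^0·(-1)^1 = -1.
|Ram(-49569, -14911)| = 4, even; anisotropic at {3, 31, 41, ∞}.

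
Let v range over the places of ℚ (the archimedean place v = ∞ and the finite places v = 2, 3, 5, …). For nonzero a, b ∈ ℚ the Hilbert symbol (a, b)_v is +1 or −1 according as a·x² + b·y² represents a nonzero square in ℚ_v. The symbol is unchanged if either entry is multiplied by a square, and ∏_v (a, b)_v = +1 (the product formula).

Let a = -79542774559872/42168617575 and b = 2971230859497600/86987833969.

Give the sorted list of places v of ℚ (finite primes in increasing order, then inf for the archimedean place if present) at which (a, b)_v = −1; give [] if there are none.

(a, b) ≡ (-14, 848946) mod (ℚ^×)²; places V = {2, 3, 5, 7, 13, 17, 19, 29, 41, 43, ∞}.
(a,b)_∞: sgn(-14)=−, sgn(848946)=+, so +1.
(a,b)_13: α=2, u≡12; β=0, v≡5 (mod 13); (12|13)=+1, (5|13)=-1; sign (−1)^0·+1^0·-1^2 = +1.
(a,b)_7: α=-1, u≡6; β=1, v≡6 (mod 7); (6|7)=-1, (6|7)=-1; sign (−1)^1·-1^1·-1^-1 = -1.
(a,b)_41: α=2, u≡11; β=1, v≡25 (mod 41); (11|41)=-1, (25|41)=+1; sign (−1)^0·-1^1·+1^2 = -1.
(a,b)_29: α=2, u≡3; β=3, v≡7 (mod 29); (3|29)=-1, (7|29)=+1; sign (−1)^0·-1^3·+1^2 = -1.
(a,b)_17: α=2, u≡10; β=3, v≡13 (mod 17); (10|17)=-1, (13|17)=+1; sign (−1)^0·-1^3·+1^2 = -1.
(a,b)_19: α=-4, u≡9; β=-6, v≡4 (mod 19); (9|19)=+1, (4|19)=+1; sign (−1)^0·+1^-6·+1^-4 = +1.
(a,b)_5: α=-2, u≡1; β=2, v≡1 (mod 5); (1|5)=+1, (1|5)=+1; sign (−1)^0·+1^2·+1^-2 = +1.
(a,b)_3: α=2, u≡1; β=3, v≡1 (mod 3); (1|3)=+1, (1|3)=+1; sign (−1)^0·+1^3·+1^2 = +1.
(a,b)_2: α=7, β=7; u≡1, v≡1 (mod 8); ε(u)ε(v)=0·0, αω(v)=7·0, βω(u)=7·0; sum ≡ 0  ⇒  +1.
(a,b)_43: α=-2, u≡39; β=-2, v≡6 (mod 43); (39|43)=-1, (6|43)=+1; sign (−1)^0·-1^-2·+1^-2 = +1.
|Ram(-14, 848946)| = 4, even; anisotropic at {7, 17, 29, 41}.

[7, 17, 29, 41]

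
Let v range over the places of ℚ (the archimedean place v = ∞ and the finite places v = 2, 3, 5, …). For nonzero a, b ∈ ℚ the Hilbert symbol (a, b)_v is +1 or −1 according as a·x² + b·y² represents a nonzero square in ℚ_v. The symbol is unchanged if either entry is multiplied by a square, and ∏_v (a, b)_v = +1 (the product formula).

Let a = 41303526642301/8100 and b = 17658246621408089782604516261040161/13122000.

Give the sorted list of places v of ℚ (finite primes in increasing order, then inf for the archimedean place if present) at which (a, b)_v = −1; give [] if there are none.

[19, 37]

(a, b) ≡ (5513629, 1852405) mod (ℚ^×)²; places V = {2, 3, 5, 7, 11, 17, 19, 23, 31, 37, ∞}.
(a,b)_2: α=-2, β=-4; u≡5, v≡5 (mod 8); ε(u)ε(v)=0·0, αω(v)=-2·1, βω(u)=-4·1; sum ≡ 0  ⇒  +1.
(a,b)_31: α=1, u≡15; β=3, v≡9 (mod 31); (15|31)=-1, (9|31)=+1; sign (−1)^1·-1^3·+1^1 = +1.
(a,b)_37: α=1, u≡31; β=5, v≡12 (mod 37); (31|37)=-1, (12|37)=+1; sign (−1)^0·-1^5·+1^1 = -1.
(a,b)_19: α=1, u≡7; β=3, v≡6 (mod 19); (7|19)=+1, (6|19)=+1; sign (−1)^1·+1^3·+1^1 = -1.
(a,b)_17: α=2, u≡16; β=5, v≡14 (mod 17); (16|17)=+1, (14|17)=-1; sign (−1)^0·+1^5·-1^2 = +1.
(a,b)_11: α=1, u≡2; β=2, v≡9 (mod 11); (2|11)=-1, (9|11)=+1; sign (−1)^0·-1^2·+1^1 = +1.
(a,b)_5: α=-2, u≡4; β=-3, v≡1 (mod 5); (4|5)=+1, (1|5)=+1; sign (−1)^0·+1^-3·+1^-2 = +1.
(a,b)_∞: sgn(5513629)=+, sgn(1852405)=+, so +1.
(a,b)_7: α=2, u≡2; β=2, v≡4 (mod 7); (2|7)=+1, (4|7)=+1; sign (−1)^0·+1^2·+1^2 = +1.
(a,b)_3: α=-4, u≡1; β=-8, v≡1 (mod 3); (1|3)=+1, (1|3)=+1; sign (−1)^0·+1^-8·+1^-4 = +1.
(a,b)_23: α=3, u≡22; β=6, v≡9 (mod 23); (22|23)=-1, (9|23)=+1; sign (−1)^0·-1^6·+1^3 = +1.
Ram(5513629, 1852405) = {19, 37}; no ℚ_19-point on the conic.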